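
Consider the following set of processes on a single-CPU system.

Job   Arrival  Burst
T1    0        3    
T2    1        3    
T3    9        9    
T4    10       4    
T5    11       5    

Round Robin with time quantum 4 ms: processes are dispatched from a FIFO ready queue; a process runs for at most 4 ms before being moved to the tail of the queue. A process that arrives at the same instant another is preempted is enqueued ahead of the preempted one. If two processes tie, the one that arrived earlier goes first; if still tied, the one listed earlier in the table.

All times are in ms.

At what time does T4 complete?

17

Schedule: | T1 0-3 | T2 3-6 | idle 6-9 | T3 9-13 | T4 13-17 | T5 17-21 | T3 21-25 | T5 25-26 | T3 26-27 |
Completion: T1=3  T2=6  T3=27  T4=17  T5=26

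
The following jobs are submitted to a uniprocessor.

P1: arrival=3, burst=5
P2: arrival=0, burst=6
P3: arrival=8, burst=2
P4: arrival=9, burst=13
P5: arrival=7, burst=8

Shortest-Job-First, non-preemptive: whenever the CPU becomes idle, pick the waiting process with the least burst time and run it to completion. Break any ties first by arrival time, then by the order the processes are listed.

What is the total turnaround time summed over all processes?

58

Gantt: | P2 0-6 | P1 6-11 | P3 11-13 | P5 13-21 | P4 21-34 |
Completion: P1=11  P2=6  P3=13  P4=34  P5=21
Turnaround (C−A): P1=8  P2=6  P3=5  P4=25  P5=14
Turnaround = completion − arrival: P1=8, P2=6, P3=5, P4=25, P5=14
Total turnaround = 8 + 6 + 5 + 25 + 14 = 58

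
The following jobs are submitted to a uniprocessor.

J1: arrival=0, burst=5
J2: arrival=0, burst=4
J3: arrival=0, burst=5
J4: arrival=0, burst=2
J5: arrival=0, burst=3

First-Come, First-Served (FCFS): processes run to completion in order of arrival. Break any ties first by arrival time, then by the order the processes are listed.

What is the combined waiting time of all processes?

44

Gantt: | J1 0-5 | J2 5-9 | J3 9-14 | J4 14-16 | J5 16-19 |
Completion: J1=5  J2=9  J3=14  J4=16  J5=19
Turnaround (C−A): J1=5  J2=9  J3=14  J4=16  J5=19
Waiting = turnaround − burst: J1=0, J2=5, J3=9, J4=14, J5=16
Total waiting = 0 + 5 + 9 + 14 + 16 = 44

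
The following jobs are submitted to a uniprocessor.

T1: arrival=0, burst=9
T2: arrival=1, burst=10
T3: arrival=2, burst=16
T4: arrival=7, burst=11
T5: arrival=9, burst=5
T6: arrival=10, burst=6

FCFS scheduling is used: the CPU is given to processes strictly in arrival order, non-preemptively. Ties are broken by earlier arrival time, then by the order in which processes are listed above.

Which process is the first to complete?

Timeline: | T1 0-9 | T2 9-19 | T3 19-35 | T4 35-46 | T5 46-51 | T6 51-57 |
Completion: T1=9  T2=19  T3=35  T4=46  T5=51  T6=57
Turnaround (C−A): T1=9  T2=18  T3=33  T4=39  T5=42  T6=47
Finish order: T1 → T2 → T3 → T4 → T5 → T6

T1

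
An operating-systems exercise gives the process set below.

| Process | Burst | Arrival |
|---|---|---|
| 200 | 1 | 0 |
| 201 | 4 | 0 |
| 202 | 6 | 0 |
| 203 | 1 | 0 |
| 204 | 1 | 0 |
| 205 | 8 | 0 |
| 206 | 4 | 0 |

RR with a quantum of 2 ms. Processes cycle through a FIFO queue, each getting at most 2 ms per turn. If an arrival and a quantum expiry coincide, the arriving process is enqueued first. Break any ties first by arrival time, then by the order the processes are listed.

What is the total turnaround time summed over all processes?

Gantt: | 200 0-1 | 201 1-3 | 202 3-5 | 203 5-6 | 204 6-7 | 205 7-9 | 206 9-11 | 201 11-13 | 202 13-15 | 205 15-17 | 206 17-19 | 202 19-21 | 205 21-25 |
Completion: 200=1  201=13  202=21  203=6  204=7  205=25  206=19
Turnaround = completion − arrival: 200=1, 201=13, 202=21, 203=6, 204=7, 205=25, 206=19
Total turnaround = 1 + 13 + 21 + 6 + 7 + 25 + 19 = 92

92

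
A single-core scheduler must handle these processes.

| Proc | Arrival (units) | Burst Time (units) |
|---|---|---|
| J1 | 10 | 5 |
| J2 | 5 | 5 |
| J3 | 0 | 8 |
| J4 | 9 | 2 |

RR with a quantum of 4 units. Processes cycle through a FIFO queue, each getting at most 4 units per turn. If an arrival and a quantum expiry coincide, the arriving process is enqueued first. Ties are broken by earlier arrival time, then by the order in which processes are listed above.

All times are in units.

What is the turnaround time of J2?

Schedule: | J3 0-8 | J2 8-12 | J4 12-14 | J1 14-18 | J2 18-19 | J1 19-20 |
Completion: J1=20  J2=19  J3=8  J4=14
Turnaround (C−A): J1=10  J2=14  J3=8  J4=5
Turnaround(J2) = completion − arrival = 19 − 5 = 14

14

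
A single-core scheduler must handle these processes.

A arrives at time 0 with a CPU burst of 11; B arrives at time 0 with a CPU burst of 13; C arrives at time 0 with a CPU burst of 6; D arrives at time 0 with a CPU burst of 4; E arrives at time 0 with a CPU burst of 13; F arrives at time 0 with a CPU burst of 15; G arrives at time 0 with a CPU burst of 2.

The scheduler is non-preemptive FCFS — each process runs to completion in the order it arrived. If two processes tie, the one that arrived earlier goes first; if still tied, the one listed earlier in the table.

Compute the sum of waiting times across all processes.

208

Timeline: | A 0-11 | B 11-24 | C 24-30 | D 30-34 | E 34-47 | F 47-62 | G 62-64 |
Completion: A=11  B=24  C=30  D=34  E=47  F=62  G=64
Turnaround (C−A): A=11  B=24  C=30  D=34  E=47  F=62  G=64
Waiting = turnaround − burst: A=0, B=11, C=24, D=30, E=34, F=47, G=62
Total waiting = 0 + 11 + 24 + 30 + 34 + 47 + 62 = 208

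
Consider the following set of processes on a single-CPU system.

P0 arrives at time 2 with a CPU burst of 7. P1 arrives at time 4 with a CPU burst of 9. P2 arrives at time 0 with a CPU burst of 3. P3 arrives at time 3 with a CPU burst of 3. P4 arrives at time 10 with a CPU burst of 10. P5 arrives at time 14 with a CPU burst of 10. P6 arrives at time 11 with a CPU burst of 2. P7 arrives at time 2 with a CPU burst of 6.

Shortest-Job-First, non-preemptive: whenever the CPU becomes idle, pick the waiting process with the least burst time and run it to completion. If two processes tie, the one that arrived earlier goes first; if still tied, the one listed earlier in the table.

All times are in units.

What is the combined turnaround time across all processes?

130

Gantt: | P2 0-3 | P3 3-6 | P7 6-12 | P6 12-14 | P0 14-21 | P1 21-30 | P4 30-40 | P5 40-50 |
Completion: P0=21  P1=30  P2=3  P3=6  P4=40  P5=50  P6=14  P7=12
Turnaround (C−A): P0=19  P1=26  P2=3  P3=3  P4=30  P5=36  P6=3  P7=10
Turnaround = completion − arrival: P0=19, P1=26, P2=3, P3=3, P4=30, P5=36, P6=3, P7=10
Total turnaround = 19 + 26 + 3 + 3 + 30 + 36 + 3 + 10 = 130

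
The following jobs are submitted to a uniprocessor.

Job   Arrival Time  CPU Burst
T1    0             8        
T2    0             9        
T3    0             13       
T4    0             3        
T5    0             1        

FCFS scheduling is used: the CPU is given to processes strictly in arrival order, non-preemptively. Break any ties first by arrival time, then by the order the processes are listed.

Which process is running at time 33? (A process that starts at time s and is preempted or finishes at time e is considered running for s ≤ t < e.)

Timeline: | T1 0-8 | T2 8-17 | T3 17-30 | T4 30-33 | T5 33-34 |
Completion: T1=8  T2=17  T3=30  T4=33  T5=34

T5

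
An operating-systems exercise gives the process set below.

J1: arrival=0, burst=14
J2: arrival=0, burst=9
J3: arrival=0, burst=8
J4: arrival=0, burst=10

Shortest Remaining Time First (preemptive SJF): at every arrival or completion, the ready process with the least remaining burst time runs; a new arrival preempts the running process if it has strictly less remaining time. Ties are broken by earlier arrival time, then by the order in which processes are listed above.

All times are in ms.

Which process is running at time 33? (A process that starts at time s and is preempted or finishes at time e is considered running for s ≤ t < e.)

Schedule: | J3 0-8 | J2 8-17 | J4 17-27 | J1 27-41 |
Completion: J1=41  J2=17  J3=8  J4=27
Turnaround (C−A): J1=41  J2=17  J3=8  J4=27

J1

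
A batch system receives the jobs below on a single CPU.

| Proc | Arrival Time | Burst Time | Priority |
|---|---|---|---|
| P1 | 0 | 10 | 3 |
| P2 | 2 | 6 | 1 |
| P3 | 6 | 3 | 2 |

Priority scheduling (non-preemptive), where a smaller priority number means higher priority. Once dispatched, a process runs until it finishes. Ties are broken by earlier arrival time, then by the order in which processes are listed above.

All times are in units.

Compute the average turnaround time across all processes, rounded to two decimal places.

12.33

Timeline: | P1 0-10 | P2 10-16 | P3 16-19 |
Completion: P1=10  P2=16  P3=19
Turnaround (C−A): P1=10  P2=14  P3=13
Turnaround times: P1=10, P2=14, P3=13
Average turnaround = (10+14+13) / 3 = 37/3 = 12.33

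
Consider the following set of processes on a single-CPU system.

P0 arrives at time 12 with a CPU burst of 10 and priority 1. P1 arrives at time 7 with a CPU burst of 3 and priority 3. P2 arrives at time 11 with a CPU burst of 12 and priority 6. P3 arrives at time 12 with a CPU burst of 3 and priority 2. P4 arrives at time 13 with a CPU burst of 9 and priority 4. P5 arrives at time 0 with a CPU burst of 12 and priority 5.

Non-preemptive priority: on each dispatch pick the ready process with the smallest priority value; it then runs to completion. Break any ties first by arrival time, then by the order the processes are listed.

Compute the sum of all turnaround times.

118

Gantt: | P5 0-12 | P0 12-22 | P3 22-25 | P1 25-28 | P4 28-37 | P2 37-49 |
Completion: P0=22  P1=28  P2=49  P3=25  P4=37  P5=12
Turnaround (C−A): P0=10  P1=21  P2=38  P3=13  P4=24  P5=12
Turnaround = completion − arrival: P0=10, P1=21, P2=38, P3=13, P4=24, P5=12
Total turnaround = 10 + 21 + 38 + 13 + 24 + 12 = 118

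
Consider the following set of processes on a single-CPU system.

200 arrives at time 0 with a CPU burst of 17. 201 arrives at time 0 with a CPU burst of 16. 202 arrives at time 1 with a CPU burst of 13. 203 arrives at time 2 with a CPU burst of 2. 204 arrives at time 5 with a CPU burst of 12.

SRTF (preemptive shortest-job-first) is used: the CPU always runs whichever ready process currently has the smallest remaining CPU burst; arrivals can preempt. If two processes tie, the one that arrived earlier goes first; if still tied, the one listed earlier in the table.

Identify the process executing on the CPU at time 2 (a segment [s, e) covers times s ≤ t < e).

203

Timeline: | 201 0-1 | 202 1-2 | 203 2-4 | 202 4-16 | 204 16-28 | 201 28-43 | 200 43-60 |
Completion: 200=60  201=43  202=16  203=4  204=28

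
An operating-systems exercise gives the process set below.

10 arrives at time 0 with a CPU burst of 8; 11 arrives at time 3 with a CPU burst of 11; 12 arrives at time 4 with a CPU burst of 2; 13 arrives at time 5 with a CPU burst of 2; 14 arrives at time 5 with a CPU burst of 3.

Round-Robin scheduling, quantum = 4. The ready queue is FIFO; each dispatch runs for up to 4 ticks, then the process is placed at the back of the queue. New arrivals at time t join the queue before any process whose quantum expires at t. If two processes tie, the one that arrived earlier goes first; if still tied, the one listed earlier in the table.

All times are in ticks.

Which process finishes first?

12

Gantt: | 10 0-4 | 11 4-8 | 12 8-10 | 10 10-14 | 13 14-16 | 14 16-19 | 11 19-26 |
Completion: 10=14  11=26  12=10  13=16  14=19
Finish order: 12 → 10 → 13 → 14 → 11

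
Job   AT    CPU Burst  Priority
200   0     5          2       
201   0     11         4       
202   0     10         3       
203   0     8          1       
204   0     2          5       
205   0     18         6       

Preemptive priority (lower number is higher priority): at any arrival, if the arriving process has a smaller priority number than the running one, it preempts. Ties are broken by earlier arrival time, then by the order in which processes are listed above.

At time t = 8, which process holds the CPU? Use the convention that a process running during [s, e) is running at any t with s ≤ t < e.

200

Schedule: | 203 0-8 | 200 8-13 | 202 13-23 | 201 23-34 | 204 34-36 | 205 36-54 |
Completion: 200=13  201=34  202=23  203=8  204=36  205=54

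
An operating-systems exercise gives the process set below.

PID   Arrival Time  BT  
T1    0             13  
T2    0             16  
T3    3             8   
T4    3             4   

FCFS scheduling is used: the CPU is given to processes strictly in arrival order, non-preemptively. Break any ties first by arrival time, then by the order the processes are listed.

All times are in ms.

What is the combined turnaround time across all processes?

114

Timeline: | T1 0-13 | T2 13-29 | T3 29-37 | T4 37-41 |
Completion: T1=13  T2=29  T3=37  T4=41
Turnaround (C−A): T1=13  T2=29  T3=34  T4=38
Turnaround = completion − arrival: T1=13, T2=29, T3=34, T4=38
Total turnaround = 13 + 29 + 34 + 38 = 114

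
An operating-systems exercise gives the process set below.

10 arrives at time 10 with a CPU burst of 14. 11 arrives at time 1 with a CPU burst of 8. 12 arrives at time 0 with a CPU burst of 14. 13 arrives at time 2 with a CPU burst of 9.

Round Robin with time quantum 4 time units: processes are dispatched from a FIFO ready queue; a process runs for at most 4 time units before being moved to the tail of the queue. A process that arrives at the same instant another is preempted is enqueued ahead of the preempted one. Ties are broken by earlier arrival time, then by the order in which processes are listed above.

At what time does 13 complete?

37

Gantt: | 12 0-4 | 11 4-8 | 13 8-12 | 12 12-16 | 11 16-20 | 10 20-24 | 13 24-28 | 12 28-32 | 10 32-36 | 13 36-37 | 12 37-39 | 10 39-45 |
Completion: 10=45  11=20  12=39  13=37
Turnaround (C−A): 10=35  11=19  12=39  13=35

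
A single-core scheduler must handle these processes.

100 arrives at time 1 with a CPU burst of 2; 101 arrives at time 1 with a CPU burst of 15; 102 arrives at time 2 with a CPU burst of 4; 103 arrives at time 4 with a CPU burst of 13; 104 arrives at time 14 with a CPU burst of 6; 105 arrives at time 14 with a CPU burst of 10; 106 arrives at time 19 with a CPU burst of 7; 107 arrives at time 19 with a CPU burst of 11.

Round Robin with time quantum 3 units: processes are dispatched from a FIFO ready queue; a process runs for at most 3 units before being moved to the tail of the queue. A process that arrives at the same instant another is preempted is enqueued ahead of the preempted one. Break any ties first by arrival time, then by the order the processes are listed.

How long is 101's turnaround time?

60

Gantt: | idle 0-1 | 100 1-3 | 101 3-6 | 102 6-9 | 103 9-12 | 101 12-15 | 102 15-16 | 103 16-19 | 104 19-22 | 105 22-25 | 101 25-28 | 106 28-31 | 107 31-34 | 103 34-37 | 104 37-40 | 105 40-43 | 101 43-46 | 106 46-49 | 107 49-52 | 103 52-55 | 105 55-58 | 101 58-61 | 106 61-62 | 107 62-65 | 103 65-66 | 105 66-67 | 107 67-69 |
Completion: 100=3  101=61  102=16  103=66  104=40  105=67  106=62  107=69
Turnaround (C−A): 100=2  101=60  102=14  103=62  104=26  105=53  106=43  107=50
Turnaround(101) = completion − arrival = 61 − 1 = 60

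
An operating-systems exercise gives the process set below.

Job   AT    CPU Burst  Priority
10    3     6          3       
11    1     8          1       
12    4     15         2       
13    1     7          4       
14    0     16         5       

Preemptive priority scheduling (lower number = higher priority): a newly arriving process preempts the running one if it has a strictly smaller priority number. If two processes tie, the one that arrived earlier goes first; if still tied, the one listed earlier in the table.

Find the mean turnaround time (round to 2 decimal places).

Timeline: | 14 0-1 | 11 1-9 | 12 9-24 | 10 24-30 | 13 30-37 | 14 37-52 |
Completion: 10=30  11=9  12=24  13=37  14=52
Turnaround (C−A): 10=27  11=8  12=20  13=36  14=52
Turnaround times: 10=27, 11=8, 12=20, 13=36, 14=52
Average turnaround = (27+8+20+36+52) / 5 = 143/5 = 28.60

28.60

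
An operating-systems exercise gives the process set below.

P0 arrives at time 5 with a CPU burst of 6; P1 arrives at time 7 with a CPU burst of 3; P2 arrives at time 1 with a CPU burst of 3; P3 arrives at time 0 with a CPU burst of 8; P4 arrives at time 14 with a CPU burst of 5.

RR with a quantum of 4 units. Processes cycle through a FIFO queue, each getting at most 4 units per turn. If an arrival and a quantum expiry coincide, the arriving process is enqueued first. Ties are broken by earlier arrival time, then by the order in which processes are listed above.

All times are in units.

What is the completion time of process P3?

11

Timeline: | P3 0-4 | P2 4-7 | P3 7-11 | P0 11-15 | P1 15-18 | P4 18-22 | P0 22-24 | P4 24-25 |
Completion: P0=24  P1=18  P2=7  P3=11  P4=25
Turnaround (C−A): P0=19  P1=11  P2=6  P3=11  P4=11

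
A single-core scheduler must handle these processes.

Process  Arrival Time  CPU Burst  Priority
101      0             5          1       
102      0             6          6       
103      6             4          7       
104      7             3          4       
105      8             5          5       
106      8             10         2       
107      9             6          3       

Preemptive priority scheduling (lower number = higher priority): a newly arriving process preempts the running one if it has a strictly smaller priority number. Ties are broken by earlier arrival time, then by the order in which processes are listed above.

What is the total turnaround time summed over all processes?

Timeline: | 101 0-5 | 102 5-7 | 104 7-8 | 106 8-18 | 107 18-24 | 104 24-26 | 105 26-31 | 102 31-35 | 103 35-39 |
Completion: 101=5  102=35  103=39  104=26  105=31  106=18  107=24
Turnaround (C−A): 101=5  102=35  103=33  104=19  105=23  106=10  107=15
Turnaround = completion − arrival: 101=5, 102=35, 103=33, 104=19, 105=23, 106=10, 107=15
Total turnaround = 5 + 35 + 33 + 19 + 23 + 10 + 15 = 140

140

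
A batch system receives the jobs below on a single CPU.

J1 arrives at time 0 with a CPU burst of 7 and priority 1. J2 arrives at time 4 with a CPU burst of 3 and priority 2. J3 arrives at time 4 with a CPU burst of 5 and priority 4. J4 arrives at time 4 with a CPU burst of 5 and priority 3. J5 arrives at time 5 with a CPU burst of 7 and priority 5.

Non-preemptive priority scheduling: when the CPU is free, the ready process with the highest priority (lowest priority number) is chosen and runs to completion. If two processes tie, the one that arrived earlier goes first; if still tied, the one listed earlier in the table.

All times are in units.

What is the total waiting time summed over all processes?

35

Schedule: | J1 0-7 | J2 7-10 | J4 10-15 | J3 15-20 | J5 20-27 |
Completion: J1=7  J2=10  J3=20  J4=15  J5=27
Turnaround (C−A): J1=7  J2=6  J3=16  J4=11  J5=22
Waiting = turnaround − burst: J1=0, J2=3, J3=11, J4=6, J5=15
Total waiting = 0 + 3 + 11 + 6 + 15 = 35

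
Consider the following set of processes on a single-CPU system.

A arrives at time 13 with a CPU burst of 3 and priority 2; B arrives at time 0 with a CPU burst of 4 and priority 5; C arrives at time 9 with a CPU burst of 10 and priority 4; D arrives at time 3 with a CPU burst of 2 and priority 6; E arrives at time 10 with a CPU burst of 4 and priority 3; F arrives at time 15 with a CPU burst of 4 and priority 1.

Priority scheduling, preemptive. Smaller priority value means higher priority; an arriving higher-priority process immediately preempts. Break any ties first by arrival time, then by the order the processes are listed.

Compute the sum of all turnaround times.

50

Gantt: | B 0-4 | D 4-6 | idle 6-9 | C 9-10 | E 10-13 | A 13-15 | F 15-19 | A 19-20 | E 20-21 | C 21-30 |
Completion: A=20  B=4  C=30  D=6  E=21  F=19
Turnaround = completion − arrival: A=7, B=4, C=21, D=3, E=11, F=4
Total turnaround = 7 + 4 + 21 + 3 + 11 + 4 = 50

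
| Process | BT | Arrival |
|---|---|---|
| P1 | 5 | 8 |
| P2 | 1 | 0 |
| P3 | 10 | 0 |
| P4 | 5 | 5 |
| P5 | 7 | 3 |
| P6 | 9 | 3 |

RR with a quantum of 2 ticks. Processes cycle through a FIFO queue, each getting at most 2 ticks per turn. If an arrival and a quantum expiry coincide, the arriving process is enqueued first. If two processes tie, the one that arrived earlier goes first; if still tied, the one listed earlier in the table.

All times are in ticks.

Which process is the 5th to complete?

P3

Timeline: | P2 0-1 | P3 1-3 | P5 3-5 | P6 5-7 | P3 7-9 | P4 9-11 | P5 11-13 | P6 13-15 | P1 15-17 | P3 17-19 | P4 19-21 | P5 21-23 | P6 23-25 | P1 25-27 | P3 27-29 | P4 29-30 | P5 30-31 | P6 31-33 | P1 33-34 | P3 34-36 | P6 36-37 |
Completion: P1=34  P2=1  P3=36  P4=30  P5=31  P6=37
Finish order: P2 → P4 → P5 → P1 → P3 → P6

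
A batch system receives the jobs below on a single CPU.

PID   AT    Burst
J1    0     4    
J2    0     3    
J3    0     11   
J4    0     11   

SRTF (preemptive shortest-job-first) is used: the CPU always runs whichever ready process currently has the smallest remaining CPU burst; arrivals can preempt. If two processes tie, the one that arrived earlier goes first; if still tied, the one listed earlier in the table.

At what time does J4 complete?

Schedule: | J2 0-3 | J1 3-7 | J3 7-18 | J4 18-29 |
Completion: J1=7  J2=3  J3=18  J4=29
Turnaround (C−A): J1=7  J2=3  J3=18  J4=29

29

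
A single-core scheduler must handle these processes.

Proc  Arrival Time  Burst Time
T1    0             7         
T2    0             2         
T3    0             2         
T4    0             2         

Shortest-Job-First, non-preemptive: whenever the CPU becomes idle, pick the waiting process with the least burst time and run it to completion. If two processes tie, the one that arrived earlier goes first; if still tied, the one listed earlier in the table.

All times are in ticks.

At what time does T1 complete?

13

Timeline: | T2 0-2 | T3 2-4 | T4 4-6 | T1 6-13 |
Completion: T1=13  T2=2  T3=4  T4=6
Turnaround (C−A): T1=13  T2=2  T3=4  T4=6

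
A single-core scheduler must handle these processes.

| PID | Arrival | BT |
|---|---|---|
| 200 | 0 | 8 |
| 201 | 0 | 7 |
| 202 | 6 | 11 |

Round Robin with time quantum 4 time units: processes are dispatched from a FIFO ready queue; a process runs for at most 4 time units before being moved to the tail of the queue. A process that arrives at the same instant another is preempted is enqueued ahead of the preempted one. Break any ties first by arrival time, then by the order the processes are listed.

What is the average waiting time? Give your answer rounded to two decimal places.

8.33

Gantt: | 200 0-4 | 201 4-8 | 200 8-12 | 202 12-16 | 201 16-19 | 202 19-26 |
Completion: 200=12  201=19  202=26
Turnaround (C−A): 200=12  201=19  202=20
Waiting times: 200=4, 201=12, 202=9
Average waiting = (4+12+9) / 3 = 25/3 = 8.33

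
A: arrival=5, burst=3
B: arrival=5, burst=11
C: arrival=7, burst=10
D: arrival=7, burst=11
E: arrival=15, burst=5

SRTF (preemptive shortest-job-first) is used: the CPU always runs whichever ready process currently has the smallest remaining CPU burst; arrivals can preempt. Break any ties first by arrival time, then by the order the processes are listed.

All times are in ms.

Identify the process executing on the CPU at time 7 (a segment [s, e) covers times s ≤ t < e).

A

Schedule: | idle 0-5 | A 5-8 | C 8-18 | E 18-23 | B 23-34 | D 34-45 |
Completion: A=8  B=34  C=18  D=45  E=23
Turnaround (C−A): A=3  B=29  C=11  D=38  E=8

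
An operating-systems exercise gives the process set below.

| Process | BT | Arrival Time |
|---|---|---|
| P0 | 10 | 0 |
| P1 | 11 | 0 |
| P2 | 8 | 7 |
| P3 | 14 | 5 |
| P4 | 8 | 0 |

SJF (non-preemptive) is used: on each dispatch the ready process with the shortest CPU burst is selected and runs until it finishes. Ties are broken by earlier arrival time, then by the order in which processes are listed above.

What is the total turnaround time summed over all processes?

Gantt: | P4 0-8 | P2 8-16 | P0 16-26 | P1 26-37 | P3 37-51 |
Completion: P0=26  P1=37  P2=16  P3=51  P4=8
Turnaround (C−A): P0=26  P1=37  P2=9  P3=46  P4=8
Turnaround = completion − arrival: P0=26, P1=37, P2=9, P3=46, P4=8
Total turnaround = 26 + 37 + 9 + 46 + 8 = 126

126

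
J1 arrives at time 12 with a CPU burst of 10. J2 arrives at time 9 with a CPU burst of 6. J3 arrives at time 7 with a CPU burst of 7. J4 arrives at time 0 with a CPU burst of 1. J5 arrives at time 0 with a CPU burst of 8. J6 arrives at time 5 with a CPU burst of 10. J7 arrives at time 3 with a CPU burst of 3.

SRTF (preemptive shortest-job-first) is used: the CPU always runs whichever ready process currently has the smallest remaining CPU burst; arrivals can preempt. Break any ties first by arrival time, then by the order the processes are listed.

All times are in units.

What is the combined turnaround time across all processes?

Schedule: | J4 0-1 | J5 1-3 | J7 3-6 | J5 6-12 | J2 12-18 | J3 18-25 | J6 25-35 | J1 35-45 |
Completion: J1=45  J2=18  J3=25  J4=1  J5=12  J6=35  J7=6
Turnaround (C−A): J1=33  J2=9  J3=18  J4=1  J5=12  J6=30  J7=3
Turnaround = completion − arrival: J1=33, J2=9, J3=18, J4=1, J5=12, J6=30, J7=3
Total turnaround = 33 + 9 + 18 + 1 + 12 + 30 + 3 = 106

106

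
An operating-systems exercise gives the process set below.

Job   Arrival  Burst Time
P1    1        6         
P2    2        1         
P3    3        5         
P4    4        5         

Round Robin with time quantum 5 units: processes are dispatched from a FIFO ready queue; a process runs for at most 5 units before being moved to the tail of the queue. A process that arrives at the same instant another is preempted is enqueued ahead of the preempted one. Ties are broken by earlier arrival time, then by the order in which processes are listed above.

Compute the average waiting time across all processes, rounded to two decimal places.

6.75

Timeline: | idle 0-1 | P1 1-6 | P2 6-7 | P3 7-12 | P4 12-17 | P1 17-18 |
Completion: P1=18  P2=7  P3=12  P4=17
Waiting times: P1=11, P2=4, P3=4, P4=8
Average waiting = (11+4+4+8) / 4 = 27/4 = 6.75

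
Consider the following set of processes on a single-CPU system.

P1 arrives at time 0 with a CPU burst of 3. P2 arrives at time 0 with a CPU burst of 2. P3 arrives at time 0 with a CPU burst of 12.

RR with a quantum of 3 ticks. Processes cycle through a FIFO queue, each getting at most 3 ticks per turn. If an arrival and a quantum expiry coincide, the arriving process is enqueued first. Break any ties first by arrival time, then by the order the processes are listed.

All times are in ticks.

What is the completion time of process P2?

Timeline: | P1 0-3 | P2 3-5 | P3 5-17 |
Completion: P1=3  P2=5  P3=17
Turnaround (C−A): P1=3  P2=5  P3=17

5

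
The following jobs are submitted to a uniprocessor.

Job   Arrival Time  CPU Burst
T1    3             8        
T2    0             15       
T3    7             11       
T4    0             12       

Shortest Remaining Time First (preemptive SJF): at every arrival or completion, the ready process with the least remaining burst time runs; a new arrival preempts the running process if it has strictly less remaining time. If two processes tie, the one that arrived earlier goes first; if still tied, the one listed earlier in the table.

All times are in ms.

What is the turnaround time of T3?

Timeline: | T4 0-3 | T1 3-11 | T4 11-20 | T3 20-31 | T2 31-46 |
Completion: T1=11  T2=46  T3=31  T4=20
Turnaround (C−A): T1=8  T2=46  T3=24  T4=20
Turnaround(T3) = completion − arrival = 31 − 7 = 24

24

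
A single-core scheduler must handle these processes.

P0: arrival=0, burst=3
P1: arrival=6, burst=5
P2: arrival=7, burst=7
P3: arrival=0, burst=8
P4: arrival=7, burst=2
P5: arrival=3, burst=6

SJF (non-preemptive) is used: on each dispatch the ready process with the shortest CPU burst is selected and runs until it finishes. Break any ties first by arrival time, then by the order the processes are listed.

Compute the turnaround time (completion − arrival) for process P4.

4

Schedule: | P0 0-3 | P5 3-9 | P4 9-11 | P1 11-16 | P2 16-23 | P3 23-31 |
Completion: P0=3  P1=16  P2=23  P3=31  P4=11  P5=9
Turnaround (C−A): P0=3  P1=10  P2=16  P3=31  P4=4  P5=6
Turnaround(P4) = completion − arrival = 11 − 7 = 4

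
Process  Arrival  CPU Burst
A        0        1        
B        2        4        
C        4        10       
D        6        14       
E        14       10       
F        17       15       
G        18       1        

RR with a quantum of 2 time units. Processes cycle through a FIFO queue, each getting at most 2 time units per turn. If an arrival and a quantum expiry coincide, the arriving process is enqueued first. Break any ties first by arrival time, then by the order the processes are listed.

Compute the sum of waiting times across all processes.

Gantt: | A 0-1 | idle 1-2 | B 2-4 | C 4-6 | B 6-8 | D 8-10 | C 10-12 | D 12-14 | C 14-16 | E 16-18 | D 18-20 | C 20-22 | F 22-24 | G 24-25 | E 25-27 | D 27-29 | C 29-31 | F 31-33 | E 33-35 | D 35-37 | F 37-39 | E 39-41 | D 41-43 | F 43-45 | E 45-47 | D 47-49 | F 49-56 |
Completion: A=1  B=8  C=31  D=49  E=47  F=56  G=25
Turnaround (C−A): A=1  B=6  C=27  D=43  E=33  F=39  G=7
Waiting = turnaround − burst: A=0, B=2, C=17, D=29, E=23, F=24, G=6
Total waiting = 0 + 2 + 17 + 29 + 23 + 24 + 6 = 101

101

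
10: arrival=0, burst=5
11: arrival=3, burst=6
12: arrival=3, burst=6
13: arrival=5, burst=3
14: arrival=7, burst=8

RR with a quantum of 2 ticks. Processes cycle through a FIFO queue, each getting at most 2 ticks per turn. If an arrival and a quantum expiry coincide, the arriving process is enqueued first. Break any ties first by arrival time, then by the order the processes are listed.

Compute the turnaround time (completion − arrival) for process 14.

Schedule: | 10 0-4 | 11 4-6 | 12 6-8 | 10 8-9 | 13 9-11 | 11 11-13 | 14 13-15 | 12 15-17 | 13 17-18 | 11 18-20 | 14 20-22 | 12 22-24 | 14 24-28 |
Completion: 10=9  11=20  12=24  13=18  14=28
Turnaround (C−A): 10=9  11=17  12=21  13=13  14=21
Turnaround(14) = completion − arrival = 28 − 7 = 21

21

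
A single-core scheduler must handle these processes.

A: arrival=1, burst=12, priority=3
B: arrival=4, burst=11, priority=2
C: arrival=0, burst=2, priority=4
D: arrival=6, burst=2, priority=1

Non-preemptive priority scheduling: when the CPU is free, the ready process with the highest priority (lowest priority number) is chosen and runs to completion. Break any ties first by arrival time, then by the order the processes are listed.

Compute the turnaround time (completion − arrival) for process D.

10

Timeline: | C 0-2 | A 2-14 | D 14-16 | B 16-27 |
Completion: A=14  B=27  C=2  D=16
Turnaround (C−A): A=13  B=23  C=2  D=10
Turnaround(D) = completion − arrival = 16 − 6 = 10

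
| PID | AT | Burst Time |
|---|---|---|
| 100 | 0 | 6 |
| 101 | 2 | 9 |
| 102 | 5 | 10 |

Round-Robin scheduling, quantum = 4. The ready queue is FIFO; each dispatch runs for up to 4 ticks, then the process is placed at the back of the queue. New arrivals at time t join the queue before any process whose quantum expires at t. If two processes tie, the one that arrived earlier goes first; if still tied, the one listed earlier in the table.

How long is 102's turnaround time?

Schedule: | 100 0-4 | 101 4-8 | 100 8-10 | 102 10-14 | 101 14-18 | 102 18-22 | 101 22-23 | 102 23-25 |
Completion: 100=10  101=23  102=25
Turnaround (C−A): 100=10  101=21  102=20
Turnaround(102) = completion − arrival = 25 − 5 = 20

20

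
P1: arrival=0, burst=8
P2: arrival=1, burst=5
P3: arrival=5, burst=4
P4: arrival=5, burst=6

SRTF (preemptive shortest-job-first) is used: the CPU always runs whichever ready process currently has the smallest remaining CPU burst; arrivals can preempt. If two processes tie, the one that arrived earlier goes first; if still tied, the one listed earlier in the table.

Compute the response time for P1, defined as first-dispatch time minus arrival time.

0

Schedule: | P1 0-1 | P2 1-6 | P3 6-10 | P4 10-16 | P1 16-23 |
Completion: P1=23  P2=6  P3=10  P4=16
Response(P1) = first start − arrival = 0 − 0 = 0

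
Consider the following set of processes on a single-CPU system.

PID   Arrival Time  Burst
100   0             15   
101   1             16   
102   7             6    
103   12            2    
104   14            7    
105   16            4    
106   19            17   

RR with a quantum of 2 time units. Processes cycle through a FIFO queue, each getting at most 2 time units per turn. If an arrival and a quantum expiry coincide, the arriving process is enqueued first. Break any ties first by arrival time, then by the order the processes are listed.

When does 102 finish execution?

32

Gantt: | 100 0-2 | 101 2-4 | 100 4-6 | 101 6-8 | 100 8-10 | 102 10-12 | 101 12-14 | 100 14-16 | 103 16-18 | 102 18-20 | 104 20-22 | 101 22-24 | 105 24-26 | 100 26-28 | 106 28-30 | 102 30-32 | 104 32-34 | 101 34-36 | 105 36-38 | 100 38-40 | 106 40-42 | 104 42-44 | 101 44-46 | 100 46-48 | 106 48-50 | 104 50-51 | 101 51-53 | 100 53-54 | 106 54-56 | 101 56-58 | 106 58-67 |
Completion: 100=54  101=58  102=32  103=18  104=51  105=38  106=67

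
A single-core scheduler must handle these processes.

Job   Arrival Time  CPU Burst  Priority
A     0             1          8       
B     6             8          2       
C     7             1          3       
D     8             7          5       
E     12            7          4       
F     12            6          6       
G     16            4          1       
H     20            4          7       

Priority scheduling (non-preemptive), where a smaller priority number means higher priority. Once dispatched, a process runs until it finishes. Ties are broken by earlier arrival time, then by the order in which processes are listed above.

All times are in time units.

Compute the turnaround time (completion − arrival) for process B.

Gantt: | A 0-1 | idle 1-6 | B 6-14 | C 14-15 | E 15-22 | G 22-26 | D 26-33 | F 33-39 | H 39-43 |
Completion: A=1  B=14  C=15  D=33  E=22  F=39  G=26  H=43
Turnaround(B) = completion − arrival = 14 − 6 = 8

8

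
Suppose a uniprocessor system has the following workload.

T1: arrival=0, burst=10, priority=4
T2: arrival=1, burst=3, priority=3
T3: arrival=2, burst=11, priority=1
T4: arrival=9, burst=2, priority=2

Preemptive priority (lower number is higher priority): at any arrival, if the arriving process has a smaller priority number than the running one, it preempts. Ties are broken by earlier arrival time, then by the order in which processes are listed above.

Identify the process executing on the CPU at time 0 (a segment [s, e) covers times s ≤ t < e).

T1

Timeline: | T1 0-1 | T2 1-2 | T3 2-13 | T4 13-15 | T2 15-17 | T1 17-26 |
Completion: T1=26  T2=17  T3=13  T4=15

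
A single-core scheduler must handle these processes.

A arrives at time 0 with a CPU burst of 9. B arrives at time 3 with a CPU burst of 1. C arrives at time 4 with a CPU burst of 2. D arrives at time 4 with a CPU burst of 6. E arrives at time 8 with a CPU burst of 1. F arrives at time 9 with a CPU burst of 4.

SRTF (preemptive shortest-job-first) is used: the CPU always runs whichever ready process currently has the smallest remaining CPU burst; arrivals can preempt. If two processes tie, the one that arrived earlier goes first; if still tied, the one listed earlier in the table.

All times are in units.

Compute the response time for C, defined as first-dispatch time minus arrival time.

0

Schedule: | A 0-3 | B 3-4 | C 4-6 | A 6-8 | E 8-9 | A 9-13 | F 13-17 | D 17-23 |
Completion: A=13  B=4  C=6  D=23  E=9  F=17
Response(C) = first start − arrival = 4 − 4 = 0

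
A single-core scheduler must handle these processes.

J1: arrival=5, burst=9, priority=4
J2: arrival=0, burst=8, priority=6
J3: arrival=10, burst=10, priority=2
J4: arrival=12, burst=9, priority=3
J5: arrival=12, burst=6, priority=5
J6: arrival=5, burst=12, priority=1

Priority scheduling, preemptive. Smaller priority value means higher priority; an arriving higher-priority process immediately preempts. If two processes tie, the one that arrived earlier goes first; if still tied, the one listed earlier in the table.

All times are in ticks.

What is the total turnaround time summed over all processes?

186

Schedule: | J2 0-5 | J6 5-17 | J3 17-27 | J4 27-36 | J1 36-45 | J5 45-51 | J2 51-54 |
Completion: J1=45  J2=54  J3=27  J4=36  J5=51  J6=17
Turnaround = completion − arrival: J1=40, J2=54, J3=17, J4=24, J5=39, J6=12
Total turnaround = 40 + 54 + 17 + 24 + 39 + 12 = 186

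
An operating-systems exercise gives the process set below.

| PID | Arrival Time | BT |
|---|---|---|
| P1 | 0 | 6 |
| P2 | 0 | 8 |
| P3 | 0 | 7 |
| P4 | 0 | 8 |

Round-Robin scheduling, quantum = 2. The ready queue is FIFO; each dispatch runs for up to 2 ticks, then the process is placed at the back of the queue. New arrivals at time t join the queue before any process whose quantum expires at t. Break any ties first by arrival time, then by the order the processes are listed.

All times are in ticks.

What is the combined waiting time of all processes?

Schedule: | P1 0-2 | P2 2-4 | P3 4-6 | P4 6-8 | P1 8-10 | P2 10-12 | P3 12-14 | P4 14-16 | P1 16-18 | P2 18-20 | P3 20-22 | P4 22-24 | P2 24-26 | P3 26-27 | P4 27-29 |
Completion: P1=18  P2=26  P3=27  P4=29
Turnaround (C−A): P1=18  P2=26  P3=27  P4=29
Waiting = turnaround − burst: P1=12, P2=18, P3=20, P4=21
Total waiting = 12 + 18 + 20 + 21 = 71

71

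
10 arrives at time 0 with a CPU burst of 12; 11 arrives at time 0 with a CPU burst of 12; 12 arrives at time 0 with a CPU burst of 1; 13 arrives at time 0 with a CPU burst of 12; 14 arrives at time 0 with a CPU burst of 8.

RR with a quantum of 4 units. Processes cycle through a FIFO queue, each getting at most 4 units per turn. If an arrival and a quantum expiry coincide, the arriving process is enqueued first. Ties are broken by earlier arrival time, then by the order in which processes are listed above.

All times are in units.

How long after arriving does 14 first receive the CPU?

13

Timeline: | 10 0-4 | 11 4-8 | 12 8-9 | 13 9-13 | 14 13-17 | 10 17-21 | 11 21-25 | 13 25-29 | 14 29-33 | 10 33-37 | 11 37-41 | 13 41-45 |
Completion: 10=37  11=41  12=9  13=45  14=33
Response(14) = first start − arrival = 13 − 0 = 13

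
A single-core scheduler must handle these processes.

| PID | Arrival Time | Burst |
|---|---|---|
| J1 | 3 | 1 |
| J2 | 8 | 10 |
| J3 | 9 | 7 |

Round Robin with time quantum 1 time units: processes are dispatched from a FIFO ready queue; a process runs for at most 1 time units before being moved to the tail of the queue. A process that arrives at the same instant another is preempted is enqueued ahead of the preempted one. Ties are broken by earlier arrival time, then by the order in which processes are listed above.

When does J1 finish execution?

4

Timeline: | idle 0-3 | J1 3-4 | idle 4-8 | J2 8-9 | J3 9-10 | J2 10-11 | J3 11-12 | J2 12-13 | J3 13-14 | J2 14-15 | J3 15-16 | J2 16-17 | J3 17-18 | J2 18-19 | J3 19-20 | J2 20-21 | J3 21-22 | J2 22-25 |
Completion: J1=4  J2=25  J3=22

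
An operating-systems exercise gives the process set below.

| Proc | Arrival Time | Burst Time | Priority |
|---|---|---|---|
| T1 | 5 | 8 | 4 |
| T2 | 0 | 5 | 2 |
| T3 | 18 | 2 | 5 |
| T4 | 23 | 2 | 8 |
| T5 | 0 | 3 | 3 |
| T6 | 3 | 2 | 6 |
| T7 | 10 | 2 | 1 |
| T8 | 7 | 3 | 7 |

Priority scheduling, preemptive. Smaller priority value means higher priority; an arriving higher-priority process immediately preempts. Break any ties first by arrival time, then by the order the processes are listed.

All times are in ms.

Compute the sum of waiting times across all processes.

44

Gantt: | T2 0-5 | T5 5-8 | T1 8-10 | T7 10-12 | T1 12-18 | T3 18-20 | T6 20-22 | T8 22-25 | T4 25-27 |
Completion: T1=18  T2=5  T3=20  T4=27  T5=8  T6=22  T7=12  T8=25
Turnaround (C−A): T1=13  T2=5  T3=2  T4=4  T5=8  T6=19  T7=2  T8=18
Waiting = turnaround − burst: T1=5, T2=0, T3=0, T4=2, T5=5, T6=17, T7=0, T8=15
Total waiting = 5 + 0 + 0 + 2 + 5 + 17 + 0 + 15 = 44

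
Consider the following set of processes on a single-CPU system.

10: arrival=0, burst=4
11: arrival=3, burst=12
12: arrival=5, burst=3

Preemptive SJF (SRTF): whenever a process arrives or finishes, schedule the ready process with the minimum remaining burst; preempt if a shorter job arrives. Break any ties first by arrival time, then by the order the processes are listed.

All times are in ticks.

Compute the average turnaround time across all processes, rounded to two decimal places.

Schedule: | 10 0-4 | 11 4-5 | 12 5-8 | 11 8-19 |
Completion: 10=4  11=19  12=8
Turnaround (C−A): 10=4  11=16  12=3
Turnaround times: 10=4, 11=16, 12=3
Average turnaround = (4+16+3) / 3 = 23/3 = 7.67

7.67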